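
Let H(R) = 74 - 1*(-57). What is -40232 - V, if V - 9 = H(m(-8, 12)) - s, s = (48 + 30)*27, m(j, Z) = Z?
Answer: -38266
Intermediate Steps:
s = 2106 (s = 78*27 = 2106)
H(R) = 131 (H(R) = 74 + 57 = 131)
V = -1966 (V = 9 + (131 - 1*2106) = 9 + (131 - 2106) = 9 - 1975 = -1966)
-40232 - V = -40232 - 1*(-1966) = -40232 + 1966 = -38266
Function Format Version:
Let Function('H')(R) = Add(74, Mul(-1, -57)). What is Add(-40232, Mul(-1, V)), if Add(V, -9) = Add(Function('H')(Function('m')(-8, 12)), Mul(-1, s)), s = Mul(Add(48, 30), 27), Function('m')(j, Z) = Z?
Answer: -38266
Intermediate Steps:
s = 2106 (s = Mul(78, 27) = 2106)
Function('H')(R) = 131 (Function('H')(R) = Add(74, 57) = 131)
V = -1966 (V = Add(9, Add(131, Mul(-1, 2106))) = Add(9, Add(131, -2106)) = Add(9, -1975) = -1966)
Add(-40232, Mul(-1, V)) = Add(-40232, Mul(-1, -1966)) = Add(-40232, 1966) = -38266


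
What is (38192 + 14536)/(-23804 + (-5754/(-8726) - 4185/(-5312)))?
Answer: -1222037626368/551654056045 ≈ -2.2152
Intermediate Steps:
(38192 + 14536)/(-23804 + (-5754/(-8726) - 4185/(-5312))) = 52728/(-23804 + (-5754*(-1/8726) - 4185*(-1/5312))) = 52728/(-23804 + (2877/4363 + 4185/5312)) = 52728/(-23804 + 33541779/23176256) = 52728/(-551654056045/23176256) = 52728*(-23176256/551654056045) = -1222037626368/551654056045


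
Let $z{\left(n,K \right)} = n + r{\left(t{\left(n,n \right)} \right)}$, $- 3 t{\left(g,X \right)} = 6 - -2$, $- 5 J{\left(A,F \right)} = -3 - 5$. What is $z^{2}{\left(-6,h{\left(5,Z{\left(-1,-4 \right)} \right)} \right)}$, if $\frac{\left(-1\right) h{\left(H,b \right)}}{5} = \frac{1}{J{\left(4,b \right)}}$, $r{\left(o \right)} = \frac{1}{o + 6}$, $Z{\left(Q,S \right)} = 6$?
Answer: $\frac{3249}{100} \approx 32.49$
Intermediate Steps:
$J{\left(A,F \right)} = \frac{8}{5}$ ($J{\left(A,F \right)} = - \frac{-3 - 5}{5} = \left(- \frac{1}{5}\right) \left(-8\right) = \frac{8}{5}$)
$t{\left(g,X \right)} = - \frac{8}{3}$ ($t{\left(g,X \right)} = - \frac{6 - -2}{3} = - \frac{6 + 2}{3} = \left(- \frac{1}{3}\right) 8 = - \frac{8}{3}$)
$r{\left(o \right)} = \frac{1}{6 + o}$
$h{\left(H,b \right)} = - \frac{25}{8}$ ($h{\left(H,b \right)} = - \frac{5}{\frac{8}{5}} = \left(-5\right) \frac{5}{8} = - \frac{25}{8}$)
$z{\left(n,K \right)} = \frac{3}{10} + n$ ($z{\left(n,K \right)} = n + \frac{1}{6 - \frac{8}{3}} = n + \frac{1}{\frac{10}{3}} = n + \frac{3}{10} = \frac{3}{10} + n$)
$z^{2}{\left(-6,h{\left(5,Z{\left(-1,-4 \right)} \right)} \right)} = \left(\frac{3}{10} - 6\right)^{2} = \left(- \frac{57}{10}\right)^{2} = \frac{3249}{100}$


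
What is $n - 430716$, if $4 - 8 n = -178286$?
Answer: $- \frac{1633719}{4} \approx -4.0843 \cdot 10^{5}$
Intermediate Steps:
$n = \frac{89145}{4}$ ($n = \frac{1}{2} - - \frac{89143}{4} = \frac{1}{2} + \frac{89143}{4} = \frac{89145}{4} \approx 22286.0$)
$n - 430716 = \frac{89145}{4} - 430716 = - \frac{1633719}{4}$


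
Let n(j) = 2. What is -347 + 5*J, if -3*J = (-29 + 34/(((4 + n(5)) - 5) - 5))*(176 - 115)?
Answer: 6931/2 ≈ 3465.5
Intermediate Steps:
J = 1525/2 (J = -(-29 + 34/(((4 + 2) - 5) - 5))*(176 - 115)/3 = -(-29 + 34/((6 - 5) - 5))*61/3 = -(-29 + 34/(1 - 5))*61/3 = -(-29 + 34/(-4))*61/3 = -(-29 - 1/4*34)*61/3 = -(-29 - 17/2)*61/3 = -(-25)*61/2 = -1/3*(-4575/2) = 1525/2 ≈ 762.50)
-347 + 5*J = -347 + 5*(1525/2) = -347 + 7625/2 = 6931/2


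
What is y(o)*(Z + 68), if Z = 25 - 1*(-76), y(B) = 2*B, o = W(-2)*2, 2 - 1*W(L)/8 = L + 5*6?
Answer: -140608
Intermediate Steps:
W(L) = -224 - 8*L (W(L) = 16 - 8*(L + 5*6) = 16 - 8*(L + 30) = 16 - 8*(30 + L) = 16 + (-240 - 8*L) = -224 - 8*L)
o = -416 (o = (-224 - 8*(-2))*2 = (-224 + 16)*2 = -208*2 = -416)
Z = 101 (Z = 25 + 76 = 101)
y(o)*(Z + 68) = (2*(-416))*(101 + 68) = -832*169 = -140608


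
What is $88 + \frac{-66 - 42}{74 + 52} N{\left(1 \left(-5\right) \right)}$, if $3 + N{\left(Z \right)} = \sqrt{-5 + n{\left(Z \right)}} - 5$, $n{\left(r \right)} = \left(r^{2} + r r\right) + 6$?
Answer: $\frac{664}{7} - \frac{6 \sqrt{51}}{7} \approx 88.736$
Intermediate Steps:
$n{\left(r \right)} = 6 + 2 r^{2}$ ($n{\left(r \right)} = \left(r^{2} + r^{2}\right) + 6 = 2 r^{2} + 6 = 6 + 2 r^{2}$)
$N{\left(Z \right)} = -8 + \sqrt{1 + 2 Z^{2}}$ ($N{\left(Z \right)} = -3 + \left(\sqrt{-5 + \left(6 + 2 Z^{2}\right)} - 5\right) = -3 + \left(\sqrt{1 + 2 Z^{2}} - 5\right) = -3 + \left(-5 + \sqrt{1 + 2 Z^{2}}\right) = -8 + \sqrt{1 + 2 Z^{2}}$)
$88 + \frac{-66 - 42}{74 + 52} N{\left(1 \left(-5\right) \right)} = 88 + \frac{-66 - 42}{74 + 52} \left(-8 + \sqrt{1 + 2 \left(1 \left(-5\right)\right)^{2}}\right) = 88 + - \frac{108}{126} \left(-8 + \sqrt{1 + 2 \left(-5\right)^{2}}\right) = 88 + \left(-108\right) \frac{1}{126} \left(-8 + \sqrt{1 + 2 \cdot 25}\right) = 88 - \frac{6 \left(-8 + \sqrt{1 + 50}\right)}{7} = 88 - \frac{6 \left(-8 + \sqrt{51}\right)}{7} = 88 + \left(\frac{48}{7} - \frac{6 \sqrt{51}}{7}\right) = \frac{664}{7} - \frac{6 \sqrt{51}}{7}$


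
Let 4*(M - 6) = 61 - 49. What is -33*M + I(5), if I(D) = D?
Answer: -292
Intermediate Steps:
M = 9 (M = 6 + (61 - 49)/4 = 6 + (¼)*12 = 6 + 3 = 9)
-33*M + I(5) = -33*9 + 5 = -297 + 5 = -292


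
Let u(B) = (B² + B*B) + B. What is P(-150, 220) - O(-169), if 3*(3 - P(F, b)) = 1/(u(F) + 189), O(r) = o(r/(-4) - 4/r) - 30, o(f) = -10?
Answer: 5810030/135117 ≈ 43.000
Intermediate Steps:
u(B) = B + 2*B² (u(B) = (B² + B²) + B = 2*B² + B = B + 2*B²)
O(r) = -40 (O(r) = -10 - 30 = -40)
P(F, b) = 3 - 1/(3*(189 + F*(1 + 2*F))) (P(F, b) = 3 - 1/(3*(F*(1 + 2*F) + 189)) = 3 - 1/(3*(189 + F*(1 + 2*F))))
P(-150, 220) - O(-169) = (1700 + 9*(-150)*(1 + 2*(-150)))/(3*(189 - 150*(1 + 2*(-150)))) - 1*(-40) = (1700 + 9*(-150)*(1 - 300))/(3*(189 - 150*(1 - 300))) + 40 = (1700 + 9*(-150)*(-299))/(3*(189 - 150*(-299))) + 40 = (1700 + 403650)/(3*(189 + 44850)) + 40 = (⅓)*405350/45039 + 40 = (⅓)*(1/45039)*405350 + 40 = 405350/135117 + 40 = 5810030/135117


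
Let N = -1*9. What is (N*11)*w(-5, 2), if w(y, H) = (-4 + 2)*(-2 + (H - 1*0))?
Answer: 0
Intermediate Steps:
w(y, H) = 4 - 2*H (w(y, H) = -2*(-2 + (H + 0)) = -2*(-2 + H) = 4 - 2*H)
N = -9
(N*11)*w(-5, 2) = (-9*11)*(4 - 2*2) = -99*(4 - 4) = -99*0 = 0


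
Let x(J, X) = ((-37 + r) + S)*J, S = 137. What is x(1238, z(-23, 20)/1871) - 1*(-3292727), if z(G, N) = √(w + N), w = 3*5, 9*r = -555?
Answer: 10020551/3 ≈ 3.3402e+6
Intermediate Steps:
r = -185/3 (r = (⅑)*(-555) = -185/3 ≈ -61.667)
w = 15
z(G, N) = √(15 + N)
x(J, X) = 115*J/3 (x(J, X) = ((-37 - 185/3) + 137)*J = (-296/3 + 137)*J = 115*J/3)
x(1238, z(-23, 20)/1871) - 1*(-3292727) = (115/3)*1238 - 1*(-3292727) = 142370/3 + 3292727 = 10020551/3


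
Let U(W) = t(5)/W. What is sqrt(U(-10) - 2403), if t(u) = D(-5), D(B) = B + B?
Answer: I*sqrt(2402) ≈ 49.01*I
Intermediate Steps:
D(B) = 2*B
t(u) = -10 (t(u) = 2*(-5) = -10)
U(W) = -10/W
sqrt(U(-10) - 2403) = sqrt(-10/(-10) - 2403) = sqrt(-10*(-1/10) - 2403) = sqrt(1 - 2403) = sqrt(-2402) = I*sqrt(2402)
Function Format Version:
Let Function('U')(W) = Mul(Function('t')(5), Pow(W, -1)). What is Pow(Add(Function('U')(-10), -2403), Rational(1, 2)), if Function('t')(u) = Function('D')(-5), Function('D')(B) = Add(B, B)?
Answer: Mul(I, Pow(2402, Rational(1, 2))) ≈ Mul(49.010, I)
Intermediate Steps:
Function('D')(B) = Mul(2, B)
Function('t')(u) = -10 (Function('t')(u) = Mul(2, -5) = -10)
Function('U')(W) = Mul(-10, Pow(W, -1))
Pow(Add(Function('U')(-10), -2403), Rational(1, 2)) = Pow(Add(Mul(-10, Pow(-10, -1)), -2403), Rational(1, 2)) = Pow(Add(Mul(-10, Rational(-1, 10)), -2403), Rational(1, 2)) = Pow(Add(1, -2403), Rational(1, 2)) = Pow(-2402, Rational(1, 2)) = Mul(I, Pow(2402, Rational(1, 2)))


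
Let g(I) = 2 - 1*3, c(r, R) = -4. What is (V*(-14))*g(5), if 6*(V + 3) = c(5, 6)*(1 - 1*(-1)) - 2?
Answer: -196/3 ≈ -65.333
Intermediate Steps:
V = -14/3 (V = -3 + (-4*(1 - 1*(-1)) - 2)/6 = -3 + (-4*(1 + 1) - 2)/6 = -3 + (-4*2 - 2)/6 = -3 + (-8 - 2)/6 = -3 + (⅙)*(-10) = -3 - 5/3 = -14/3 ≈ -4.6667)
g(I) = -1 (g(I) = 2 - 3 = -1)
(V*(-14))*g(5) = -14/3*(-14)*(-1) = (196/3)*(-1) = -196/3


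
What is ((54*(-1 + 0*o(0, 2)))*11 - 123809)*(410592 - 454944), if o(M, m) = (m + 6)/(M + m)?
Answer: 5517521856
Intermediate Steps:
o(M, m) = (6 + m)/(M + m)
((54*(-1 + 0*o(0, 2)))*11 - 123809)*(410592 - 454944) = ((54*(-1 + 0*((6 + 2)/(0 + 2))))*11 - 123809)*(410592 - 454944) = ((54*(-1 + 0*(8/2)))*11 - 123809)*(-44352) = ((54*(-1 + 0*((1/2)*8)))*11 - 123809)*(-44352) = ((54*(-1 + 0*4))*11 - 123809)*(-44352) = ((54*(-1 + 0))*11 - 123809)*(-44352) = ((54*(-1))*11 - 123809)*(-44352) = (-54*11 - 123809)*(-44352) = (-594 - 123809)*(-44352) = -124403*(-44352) = 5517521856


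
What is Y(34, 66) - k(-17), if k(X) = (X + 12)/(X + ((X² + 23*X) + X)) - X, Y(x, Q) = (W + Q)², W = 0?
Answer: 590099/136 ≈ 4339.0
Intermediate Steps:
Y(x, Q) = Q² (Y(x, Q) = (0 + Q)² = Q²)
k(X) = -X + (12 + X)/(X² + 25*X) (k(X) = (12 + X)/(X + (X² + 24*X)) - X = (12 + X)/(X² + 25*X) - X = -X + (12 + X)/(X² + 25*X))
Y(34, 66) - k(-17) = 66² - (12 - 17 - 1*(-17)³ - 25*(-17)²)/((-17)*(25 - 17)) = 4356 - (-1)*(12 - 17 - 1*(-4913) - 25*289)/(17*8) = 4356 - (-1)*(12 - 17 + 4913 - 7225)/(17*8) = 4356 - (-1)*(-2317)/(17*8) = 4356 - 1*2317/136 = 4356 - 2317/136 = 590099/136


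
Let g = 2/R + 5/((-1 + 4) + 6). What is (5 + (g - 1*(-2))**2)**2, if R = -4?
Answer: 8934121/104976 ≈ 85.106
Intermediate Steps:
g = 1/18 (g = 2/(-4) + 5/((-1 + 4) + 6) = 2*(-1/4) + 5/(3 + 6) = -1/2 + 5/9 = 1/18 ≈ 0.055556)
(5 + (g - 1*(-2))**2)**2 = (5 + (1/18 - 1*(-2))**2)**2 = (5 + (1/18 + 2)**2)**2 = (5 + (37/18)**2)**2 = (5 + 1369/324)**2 = (2989/324)**2 = 8934121/104976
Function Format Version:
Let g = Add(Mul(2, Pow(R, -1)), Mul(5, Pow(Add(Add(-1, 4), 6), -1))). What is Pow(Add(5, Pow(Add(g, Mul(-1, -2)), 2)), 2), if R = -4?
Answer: Rational(8934121, 104976) ≈ 85.106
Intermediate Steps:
g = Rational(1, 18) (g = Add(Mul(2, Pow(-4, -1)), Mul(5, Pow(Add(Add(-1, 4), 6), -1))) = Add(Mul(2, Rational(-1, 4)), Mul(5, Pow(Add(3, 6), -1))) = Add(Rational(-1, 2), Mul(5, Pow(9, -1))) = Add(Rational(-1, 2), Mul(5, Rational(1, 9))) = Add(Rational(-1, 2), Rational(5, 9)) = Rational(1, 18) ≈ 0.055556)
Pow(Add(5, Pow(Add(g, Mul(-1, -2)), 2)), 2) = Pow(Add(5, Pow(Add(Rational(1, 18), Mul(-1, -2)), 2)), 2) = Pow(Add(5, Pow(Add(Rational(1, 18), 2), 2)), 2) = Pow(Add(5, Pow(Rational(37, 18), 2)), 2) = Pow(Add(5, Rational(1369, 324)), 2) = Pow(Rational(2989, 324), 2) = Rational(8934121, 104976)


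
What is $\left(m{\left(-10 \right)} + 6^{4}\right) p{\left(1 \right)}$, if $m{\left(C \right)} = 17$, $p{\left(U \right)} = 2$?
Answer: $2626$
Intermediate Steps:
$\left(m{\left(-10 \right)} + 6^{4}\right) p{\left(1 \right)} = \left(17 + 6^{4}\right) 2 = \left(17 + 1296\right) 2 = 1313 \cdot 2 = 2626$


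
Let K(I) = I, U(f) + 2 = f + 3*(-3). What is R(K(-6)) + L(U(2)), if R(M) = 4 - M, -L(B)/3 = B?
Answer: 37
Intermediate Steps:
U(f) = -11 + f (U(f) = -2 + (f + 3*(-3)) = -2 + (f - 9) = -2 + (-9 + f) = -11 + f)
L(B) = -3*B
R(K(-6)) + L(U(2)) = (4 - 1*(-6)) - 3*(-11 + 2) = (4 + 6) - 3*(-9) = 10 + 27 = 37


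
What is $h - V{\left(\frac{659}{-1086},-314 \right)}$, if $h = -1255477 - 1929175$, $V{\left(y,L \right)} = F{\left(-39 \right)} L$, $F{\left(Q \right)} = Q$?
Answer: $-3196898$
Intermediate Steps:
$V{\left(y,L \right)} = - 39 L$
$h = -3184652$ ($h = -1255477 - 1929175 = -3184652$)
$h - V{\left(\frac{659}{-1086},-314 \right)} = -3184652 - \left(-39\right) \left(-314\right) = -3184652 - 12246 = -3196898$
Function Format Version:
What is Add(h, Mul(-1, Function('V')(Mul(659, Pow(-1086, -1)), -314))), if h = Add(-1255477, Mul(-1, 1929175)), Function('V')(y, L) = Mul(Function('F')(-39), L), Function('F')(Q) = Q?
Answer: -3196898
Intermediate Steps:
Function('V')(y, L) = Mul(-39, L)
h = -3184652 (h = Add(-1255477, -1929175) = -3184652)
Add(h, Mul(-1, Function('V')(Mul(659, Pow(-1086, -1)), -314))) = Add(-3184652, Mul(-1, Mul(-39, -314))) = Add(-3184652, Mul(-1, 12246)) = Add(-3184652, -12246) = -3196898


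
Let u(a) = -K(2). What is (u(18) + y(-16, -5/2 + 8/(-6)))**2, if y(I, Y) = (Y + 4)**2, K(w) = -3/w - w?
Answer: 16129/1296 ≈ 12.445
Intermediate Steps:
K(w) = -w - 3/w
y(I, Y) = (4 + Y)**2
u(a) = 7/2 (u(a) = -(-1*2 - 3/2) = -(-2 - 3*1/2) = -(-2 - 3/2) = -1*(-7/2) = 7/2)
(u(18) + y(-16, -5/2 + 8/(-6)))**2 = (7/2 + (4 + (-5/2 + 8/(-6)))**2)**2 = (7/2 + (4 + (-5*1/2 + 8*(-1/6)))**2)**2 = (7/2 + (4 + (-5/2 - 4/3))**2)**2 = (7/2 + (4 - 23/6)**2)**2 = (7/2 + (1/6)**2)**2 = (7/2 + 1/36)**2 = (127/36)**2 = 16129/1296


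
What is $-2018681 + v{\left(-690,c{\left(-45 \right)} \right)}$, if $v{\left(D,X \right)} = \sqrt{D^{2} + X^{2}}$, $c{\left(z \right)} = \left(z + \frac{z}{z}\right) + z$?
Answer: $-2018681 + \sqrt{484021} \approx -2.018 \cdot 10^{6}$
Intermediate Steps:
$c{\left(z \right)} = 1 + 2 z$ ($c{\left(z \right)} = \left(z + 1\right) + z = \left(1 + z\right) + z = 1 + 2 z$)
$-2018681 + v{\left(-690,c{\left(-45 \right)} \right)} = -2018681 + \sqrt{\left(-690\right)^{2} + \left(1 + 2 \left(-45\right)\right)^{2}} = -2018681 + \sqrt{476100 + \left(1 - 90\right)^{2}} = -2018681 + \sqrt{476100 + \left(-89\right)^{2}} = -2018681 + \sqrt{476100 + 7921} = -2018681 + \sqrt{484021}$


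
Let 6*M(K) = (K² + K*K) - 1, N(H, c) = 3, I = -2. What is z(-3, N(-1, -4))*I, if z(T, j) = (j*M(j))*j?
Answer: -51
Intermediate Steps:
M(K) = -⅙ + K²/3 (M(K) = ((K² + K*K) - 1)/6 = ((K² + K²) - 1)/6 = (2*K² - 1)/6 = (-1 + 2*K²)/6 = -⅙ + K²/3)
z(T, j) = j²*(-⅙ + j²/3) (z(T, j) = (j*(-⅙ + j²/3))*j = j²*(-⅙ + j²/3))
z(-3, N(-1, -4))*I = (-⅙*3² + (⅓)*3⁴)*(-2) = (-⅙*9 + (⅓)*81)*(-2) = (-3/2 + 27)*(-2) = (51/2)*(-2) = -51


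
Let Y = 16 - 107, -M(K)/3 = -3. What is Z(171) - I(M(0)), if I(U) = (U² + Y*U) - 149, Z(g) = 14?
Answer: 901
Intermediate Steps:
M(K) = 9 (M(K) = -3*(-3) = 9)
Y = -91
I(U) = -149 + U² - 91*U (I(U) = (U² - 91*U) - 149 = -149 + U² - 91*U)
Z(171) - I(M(0)) = 14 - (-149 + 9² - 91*9) = 14 - (-149 + 81 - 819) = 14 - 1*(-887) = 14 + 887 = 901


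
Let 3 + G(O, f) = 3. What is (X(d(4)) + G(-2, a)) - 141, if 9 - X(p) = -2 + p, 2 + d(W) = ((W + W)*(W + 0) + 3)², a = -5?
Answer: -1353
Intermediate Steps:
G(O, f) = 0 (G(O, f) = -3 + 3 = 0)
d(W) = -2 + (3 + 2*W²)² (d(W) = -2 + ((W + W)*(W + 0) + 3)² = -2 + ((2*W)*W + 3)² = -2 + (2*W² + 3)² = -2 + (3 + 2*W²)²)
X(p) = 11 - p (X(p) = 9 - (-2 + p) = 9 + (2 - p) = 11 - p)
(X(d(4)) + G(-2, a)) - 141 = ((11 - (-2 + (3 + 2*4²)²)) + 0) - 141 = ((11 - (-2 + (3 + 2*16)²)) + 0) - 141 = ((11 - (-2 + (3 + 32)²)) + 0) - 141 = ((11 - (-2 + 35²)) + 0) - 141 = ((11 - (-2 + 1225)) + 0) - 141 = ((11 - 1*1223) + 0) - 141 = ((11 - 1223) + 0) - 141 = (-1212 + 0) - 141 = -1212 - 141 = -1353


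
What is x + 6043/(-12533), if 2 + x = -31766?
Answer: -398154387/12533 ≈ -31768.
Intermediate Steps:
x = -31768 (x = -2 - 31766 = -31768)
x + 6043/(-12533) = -31768 + 6043/(-12533) = -31768 + 6043*(-1/12533) = -31768 - 6043/12533 = -398154387/12533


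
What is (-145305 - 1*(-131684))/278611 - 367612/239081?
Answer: -105677269233/66610596491 ≈ -1.5865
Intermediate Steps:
(-145305 - 1*(-131684))/278611 - 367612/239081 = (-145305 + 131684)*(1/278611) - 367612*1/239081 = -13621*1/278611 - 367612/239081 = -13621/278611 - 367612/239081 = -105677269233/66610596491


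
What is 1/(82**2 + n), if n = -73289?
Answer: -1/66565 ≈ -1.5023e-5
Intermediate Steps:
1/(82**2 + n) = 1/(82**2 - 73289) = 1/(6724 - 73289) = 1/(-66565) = -1/66565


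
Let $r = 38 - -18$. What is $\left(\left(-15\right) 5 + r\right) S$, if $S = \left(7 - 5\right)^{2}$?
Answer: $-76$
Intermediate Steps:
$r = 56$ ($r = 38 + 18 = 56$)
$S = 4$ ($S = 2^{2} = 4$)
$\left(\left(-15\right) 5 + r\right) S = \left(\left(-15\right) 5 + 56\right) 4 = \left(-75 + 56\right) 4 = \left(-19\right) 4 = -76$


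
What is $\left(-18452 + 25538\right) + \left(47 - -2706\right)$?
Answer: $9839$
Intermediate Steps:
$\left(-18452 + 25538\right) + \left(47 - -2706\right) = 7086 + \left(47 + 2706\right) = 7086 + 2753 = 9839$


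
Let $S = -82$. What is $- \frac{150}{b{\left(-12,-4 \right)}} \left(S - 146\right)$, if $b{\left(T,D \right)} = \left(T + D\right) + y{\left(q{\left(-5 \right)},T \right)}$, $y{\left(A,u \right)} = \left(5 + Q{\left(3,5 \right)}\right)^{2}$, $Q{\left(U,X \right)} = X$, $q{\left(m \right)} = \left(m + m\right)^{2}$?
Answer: $\frac{2850}{7} \approx 407.14$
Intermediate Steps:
$q{\left(m \right)} = 4 m^{2}$ ($q{\left(m \right)} = \left(2 m\right)^{2} = 4 m^{2}$)
$y{\left(A,u \right)} = 100$ ($y{\left(A,u \right)} = \left(5 + 5\right)^{2} = 10^{2} = 100$)
$b{\left(T,D \right)} = 100 + D + T$ ($b{\left(T,D \right)} = \left(T + D\right) + 100 = \left(D + T\right) + 100 = 100 + D + T$)
$- \frac{150}{b{\left(-12,-4 \right)}} \left(S - 146\right) = - \frac{150}{100 - 4 - 12} \left(-82 - 146\right) = - \frac{150}{84} \left(-228\right) = \left(-150\right) \frac{1}{84} \left(-228\right) = \left(- \frac{25}{14}\right) \left(-228\right) = \frac{2850}{7}$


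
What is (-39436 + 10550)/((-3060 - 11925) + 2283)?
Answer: 14443/6351 ≈ 2.2741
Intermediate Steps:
(-39436 + 10550)/((-3060 - 11925) + 2283) = -28886/(-14985 + 2283) = -28886/(-12702) = -28886*(-1/12702) = 14443/6351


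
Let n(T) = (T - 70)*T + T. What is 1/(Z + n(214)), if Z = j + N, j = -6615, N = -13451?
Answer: 1/10964 ≈ 9.1208e-5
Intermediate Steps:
n(T) = T + T*(-70 + T) (n(T) = (-70 + T)*T + T = T*(-70 + T) + T = T + T*(-70 + T))
Z = -20066 (Z = -6615 - 13451 = -20066)
1/(Z + n(214)) = 1/(-20066 + 214*(-69 + 214)) = 1/(-20066 + 214*145) = 1/(-20066 + 31030) = 1/10964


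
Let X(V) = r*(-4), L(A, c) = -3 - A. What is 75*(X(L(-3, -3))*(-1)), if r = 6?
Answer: 1800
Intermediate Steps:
X(V) = -24 (X(V) = 6*(-4) = -24)
75*(X(L(-3, -3))*(-1)) = 75*(-24*(-1)) = 75*24 = 1800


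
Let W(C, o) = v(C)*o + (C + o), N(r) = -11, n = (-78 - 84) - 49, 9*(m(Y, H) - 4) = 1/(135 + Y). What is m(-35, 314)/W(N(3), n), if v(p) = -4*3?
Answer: 3601/2079000 ≈ 0.0017321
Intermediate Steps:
m(Y, H) = 4 + 1/(9*(135 + Y))
n = -211 (n = -162 - 49 = -211)
v(p) = -12
W(C, o) = C - 11*o (W(C, o) = -12*o + (C + o) = C - 11*o)
m(-35, 314)/W(N(3), n) = ((4861 + 36*(-35))/(9*(135 - 35)))/(-11 - 11*(-211)) = ((1/9)*(4861 - 1260)/100)/(-11 + 2321) = ((1/9)*(1/100)*3601)/2310 = (3601/900)*(1/2310) = 3601/2079000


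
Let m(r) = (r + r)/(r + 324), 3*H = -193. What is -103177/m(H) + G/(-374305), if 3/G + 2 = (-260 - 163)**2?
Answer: 5382968799452947847/25851682503710 ≈ 2.0823e+5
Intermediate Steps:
H = -193/3 (H = (1/3)*(-193) = -193/3 ≈ -64.333)
m(r) = 2*r/(324 + r) (m(r) = (2*r)/(324 + r) = 2*r/(324 + r))
G = 3/178927 (G = 3/(-2 + (-260 - 163)**2) = 3/(-2 + (-423)**2) = 3/(-2 + 178929) = 3/178927 ≈ 1.6767e-5)
-103177/m(H) + G/(-374305) = -103177/(2*(-193/3)/(324 - 193/3)) + (3/178927)/(-374305) = -103177/(2*(-193/3)/(779/3)) + (3/178927)*(-1/374305) = -103177/(2*(-193/3)*(3/779)) - 3/66973270735 = -103177/(-386/779) - 3/66973270735 = -103177*(-779/386) - 3/66973270735 = 80374883/386 - 3/66973270735 = 5382968799452947847/25851682503710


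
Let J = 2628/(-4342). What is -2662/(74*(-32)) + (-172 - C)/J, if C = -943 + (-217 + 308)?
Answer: -873083293/777888 ≈ -1122.4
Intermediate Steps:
J = -1314/2171 (J = 2628*(-1/4342) = -1314/2171 ≈ -0.60525)
C = -852 (C = -943 + 91 = -852)
-2662/(74*(-32)) + (-172 - C)/J = -2662/(74*(-32)) + (-172 - 1*(-852))/(-1314/2171) = -2662/(-2368) + (-172 + 852)*(-2171/1314) = -2662*(-1/2368) + 680*(-2171/1314) = 1331/1184 - 738140/657 = -873083293/777888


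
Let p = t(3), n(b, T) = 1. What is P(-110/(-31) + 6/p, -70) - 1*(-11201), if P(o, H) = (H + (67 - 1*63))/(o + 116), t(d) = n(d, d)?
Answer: 21796123/1946 ≈ 11200.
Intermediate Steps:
t(d) = 1
p = 1
P(o, H) = (4 + H)/(116 + o) (P(o, H) = (H + (67 - 63))/(116 + o) = (H + 4)/(116 + o) = (4 + H)/(116 + o))
P(-110/(-31) + 6/p, -70) - 1*(-11201) = (4 - 70)/(116 + (-110/(-31) + 6/1)) - 1*(-11201) = -66/(116 + (-110*(-1/31) + 6*1)) + 11201 = -66/(116 + (110/31 + 6)) + 11201 = -66/(116 + 296/31) + 11201 = -66/(3892/31) + 11201 = (31/3892)*(-66) + 11201 = -1023/1946 + 11201 = 21796123/1946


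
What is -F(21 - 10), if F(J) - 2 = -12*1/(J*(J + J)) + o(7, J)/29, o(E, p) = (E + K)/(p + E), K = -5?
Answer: -61717/31581 ≈ -1.9542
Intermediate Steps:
o(E, p) = (-5 + E)/(E + p) (o(E, p) = (E - 5)/(p + E) = (-5 + E)/(E + p))
F(J) = 2 - 6/J² + 2/(29*(7 + J)) (F(J) = 2 + (-12*1/(J*(J + J)) + ((-5 + 7)/(7 + J))/29) = 2 + (-12*1/(2*J²) + (2/(7 + J))*(1/29)) = 2 + (-6/J² + 2/(29*(7 + J))) = 2 - 6/J² + 2/(29*(7 + J)))
-F(21 - 10) = -2*(-609 - 87*(21 - 10) + 29*(21 - 10)³ + 204*(21 - 10)²)/(29*(21 - 10)²*(7 + (21 - 10))) = -2*(-609 - 87*11 + 29*11³ + 204*11²)/(29*11²*(7 + 11)) = -2*(-609 - 957 + 29*1331 + 204*121)/(29*121*18) = -2*(-609 - 957 + 38599 + 24684)/(29*121*18) = -2*61717/(29*121*18) = -1*61717/31581 = -61717/31581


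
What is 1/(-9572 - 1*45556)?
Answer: -1/55128 ≈ -1.8140e-5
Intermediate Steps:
1/(-9572 - 1*45556) = 1/(-9572 - 45556) = 1/(-55128) = -1/55128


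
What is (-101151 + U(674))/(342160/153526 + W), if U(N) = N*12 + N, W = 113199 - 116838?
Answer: 191677211/7545121 ≈ 25.404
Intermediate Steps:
W = -3639
U(N) = 13*N (U(N) = 12*N + N = 13*N)
(-101151 + U(674))/(342160/153526 + W) = (-101151 + 13*674)/(342160/153526 - 3639) = (-101151 + 8762)/(342160*(1/153526) - 3639) = -92389/(171080/76763 - 3639) = -92389/(-279169477/76763) = -92389*(-76763/279169477) = 191677211/7545121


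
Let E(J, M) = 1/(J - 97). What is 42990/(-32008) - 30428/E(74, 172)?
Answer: 11200281881/16004 ≈ 6.9984e+5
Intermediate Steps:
E(J, M) = 1/(-97 + J)
42990/(-32008) - 30428/E(74, 172) = 42990/(-32008) - 30428/(1/(-97 + 74)) = 42990*(-1/32008) - 30428/(1/(-23)) = -21495/16004 - 30428/(-1/23) = -21495/16004 - 30428*(-23) = -21495/16004 + 699844 = 11200281881/16004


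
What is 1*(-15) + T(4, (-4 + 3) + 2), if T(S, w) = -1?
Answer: -16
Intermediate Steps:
1*(-15) + T(4, (-4 + 3) + 2) = 1*(-15) - 1 = -15 - 1 = -16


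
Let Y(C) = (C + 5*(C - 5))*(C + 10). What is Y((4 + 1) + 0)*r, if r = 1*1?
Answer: 75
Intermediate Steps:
Y(C) = (-25 + 6*C)*(10 + C) (Y(C) = (C + 5*(-5 + C))*(10 + C) = (C + (-25 + 5*C))*(10 + C) = (-25 + 6*C)*(10 + C))
r = 1
Y((4 + 1) + 0)*r = (-250 + 6*((4 + 1) + 0)² + 35*((4 + 1) + 0))*1 = (-250 + 6*(5 + 0)² + 35*(5 + 0))*1 = (-250 + 6*5² + 35*5)*1 = (-250 + 6*25 + 175)*1 = (-250 + 150 + 175)*1 = 75*1 = 75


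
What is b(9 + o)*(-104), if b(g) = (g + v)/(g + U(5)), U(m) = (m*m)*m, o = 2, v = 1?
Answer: -156/17 ≈ -9.1765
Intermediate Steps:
U(m) = m**3 (U(m) = m**2*m = m**3)
b(g) = (1 + g)/(125 + g) (b(g) = (g + 1)/(g + 5**3) = (1 + g)/(g + 125) = (1 + g)/(125 + g))
b(9 + o)*(-104) = ((1 + (9 + 2))/(125 + (9 + 2)))*(-104) = ((1 + 11)/(125 + 11))*(-104) = (12/136)*(-104) = ((1/136)*12)*(-104) = (3/34)*(-104) = -156/17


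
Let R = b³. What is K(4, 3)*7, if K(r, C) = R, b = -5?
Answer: -875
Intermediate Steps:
R = -125 (R = (-5)³ = -125)
K(r, C) = -125
K(4, 3)*7 = -125*7 = -875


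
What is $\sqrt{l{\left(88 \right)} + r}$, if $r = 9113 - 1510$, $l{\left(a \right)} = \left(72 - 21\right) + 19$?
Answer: $\sqrt{7673} \approx 87.596$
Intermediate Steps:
$l{\left(a \right)} = 70$ ($l{\left(a \right)} = 51 + 19 = 70$)
$r = 7603$
$\sqrt{l{\left(88 \right)} + r} = \sqrt{70 + 7603} = \sqrt{7673}$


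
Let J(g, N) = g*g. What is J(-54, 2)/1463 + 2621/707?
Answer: 842305/147763 ≈ 5.7004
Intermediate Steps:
J(g, N) = g**2
J(-54, 2)/1463 + 2621/707 = (-54)**2/1463 + 2621/707 = 2916*(1/1463) + 2621*(1/707) = 2916/1463 + 2621/707 = 842305/147763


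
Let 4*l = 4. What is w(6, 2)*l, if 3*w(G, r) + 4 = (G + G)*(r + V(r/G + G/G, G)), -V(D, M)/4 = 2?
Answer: -76/3 ≈ -25.333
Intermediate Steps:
V(D, M) = -8 (V(D, M) = -4*2 = -8)
l = 1 (l = (¼)*4 = 1)
w(G, r) = -4/3 + 2*G*(-8 + r)/3 (w(G, r) = -4/3 + ((G + G)*(r - 8))/3 = -4/3 + ((2*G)*(-8 + r))/3 = -4/3 + (2*G*(-8 + r))/3 = -4/3 + 2*G*(-8 + r)/3)
w(6, 2)*l = (-4/3 - 16/3*6 + (⅔)*6*2)*1 = (-4/3 - 32 + 8)*1 = -76/3*1 = -76/3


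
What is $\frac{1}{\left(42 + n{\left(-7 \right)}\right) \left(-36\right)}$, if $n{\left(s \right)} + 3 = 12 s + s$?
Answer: $\frac{1}{1872} \approx 0.00053419$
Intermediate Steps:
$n{\left(s \right)} = -3 + 13 s$ ($n{\left(s \right)} = -3 + \left(12 s + s\right) = -3 + 13 s$)
$\frac{1}{\left(42 + n{\left(-7 \right)}\right) \left(-36\right)} = \frac{1}{\left(42 + \left(-3 + 13 \left(-7\right)\right)\right) \left(-36\right)} = \frac{1}{\left(42 - 94\right) \left(-36\right)} = \frac{1}{\left(-52\right) \left(-36\right)} = \frac{1}{1872}$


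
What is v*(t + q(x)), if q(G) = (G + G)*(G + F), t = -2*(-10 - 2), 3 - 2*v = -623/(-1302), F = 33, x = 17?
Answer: 202139/93 ≈ 2173.5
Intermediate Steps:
v = 469/372 (v = 3/2 - (-623)/(2*(-1302)) = 3/2 - (-623)*(-1)/(2*1302) = 3/2 - ½*89/186 = 3/2 - 89/372 = 469/372 ≈ 1.2608)
t = 24 (t = -2*(-12) = 24)
q(G) = 2*G*(33 + G) (q(G) = (G + G)*(G + 33) = (2*G)*(33 + G) = 2*G*(33 + G))
v*(t + q(x)) = 469*(24 + 2*17*(33 + 17))/372 = 469*(24 + 2*17*50)/372 = 469*(24 + 1700)/372 = (469/372)*1724 = 202139/93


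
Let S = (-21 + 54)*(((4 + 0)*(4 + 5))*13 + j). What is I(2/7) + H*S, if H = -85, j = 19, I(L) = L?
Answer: -9562243/7 ≈ -1.3660e+6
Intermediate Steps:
S = 16071 (S = (-21 + 54)*(((4 + 0)*(4 + 5))*13 + 19) = 33*((4*9)*13 + 19) = 33*(36*13 + 19) = 33*(468 + 19) = 33*487 = 16071)
I(2/7) + H*S = 2/7 - 85*16071 = 2*(⅐) - 1366035 = 2/7 - 1366035 = -9562243/7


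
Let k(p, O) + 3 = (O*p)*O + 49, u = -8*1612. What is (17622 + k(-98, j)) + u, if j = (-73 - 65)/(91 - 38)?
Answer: 11538236/2809 ≈ 4107.6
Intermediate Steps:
u = -12896
j = -138/53 ≈ -2.6038
k(p, O) = 46 + p*O² (k(p, O) = -3 + ((O*p)*O + 49) = -3 + (p*O² + 49) = -3 + (49 + p*O²) = 46 + p*O²)
(17622 + k(-98, j)) + u = (17622 + (46 - 98*(-138/53)²)) - 12896 = (17622 + (46 - 98*19044/2809)) - 12896 = (17622 + (46 - 1866312/2809)) - 12896 = (17622 - 1737098/2809) - 12896 = 47763100/2809 - 12896 = 11538236/2809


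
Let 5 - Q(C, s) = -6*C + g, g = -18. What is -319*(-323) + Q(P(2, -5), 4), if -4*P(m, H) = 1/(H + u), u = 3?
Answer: 412243/4 ≈ 1.0306e+5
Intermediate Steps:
P(m, H) = -1/(4*(3 + H)) (P(m, H) = -1/(4*(H + 3)) = -1/(4*(3 + H)))
Q(C, s) = 23 + 6*C (Q(C, s) = 5 - (-6*C - 18) = 5 - (-18 - 6*C) = 5 + (18 + 6*C) = 23 + 6*C)
-319*(-323) + Q(P(2, -5), 4) = -319*(-323) + (23 + 6*(-1/(12 + 4*(-5)))) = 103037 + (23 + 6*(-1/(12 - 20))) = 103037 + (23 + 6*(-1/(-8))) = 103037 + (23 + 6*(-1*(-⅛))) = 103037 + (23 + 6*(⅛)) = 103037 + (23 + ¾) = 103037 + 95/4 = 412243/4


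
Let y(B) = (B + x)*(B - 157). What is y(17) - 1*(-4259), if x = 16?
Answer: -361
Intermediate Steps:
y(B) = (-157 + B)*(16 + B) (y(B) = (B + 16)*(B - 157) = (16 + B)*(-157 + B) = (-157 + B)*(16 + B))
y(17) - 1*(-4259) = (-2512 + 17**2 - 141*17) - 1*(-4259) = (-2512 + 289 - 2397) + 4259 = -4620 + 4259 = -361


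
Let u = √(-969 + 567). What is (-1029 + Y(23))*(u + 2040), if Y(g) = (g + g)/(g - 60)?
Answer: -77762760/37 - 38119*I*√402/37 ≈ -2.1017e+6 - 20656.0*I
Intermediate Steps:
u = I*√402 (u = √(-402) = I*√402 ≈ 20.05*I)
Y(g) = 2*g/(-60 + g) (Y(g) = (2*g)/(-60 + g) = 2*g/(-60 + g))
(-1029 + Y(23))*(u + 2040) = (-1029 + 2*23/(-60 + 23))*(I*√402 + 2040) = (-1029 + 2*23/(-37))*(2040 + I*√402) = (-1029 + 2*23*(-1/37))*(2040 + I*√402) = (-1029 - 46/37)*(2040 + I*√402) = -38119*(2040 + I*√402)/37 = -77762760/37 - 38119*I*√402/37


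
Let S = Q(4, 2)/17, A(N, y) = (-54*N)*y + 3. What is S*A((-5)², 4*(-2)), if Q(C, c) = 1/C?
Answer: 10803/68 ≈ 158.87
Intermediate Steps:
A(N, y) = 3 - 54*N*y (A(N, y) = -54*N*y + 3 = 3 - 54*N*y)
S = 1/68 (S = 1/(4*17) = (¼)*(1/17) = 1/68 ≈ 0.014706)
S*A((-5)², 4*(-2)) = (3 - 54*(-5)²*4*(-2))/68 = (3 - 54*25*(-8))/68 = (3 + 10800)/68 = (1/68)*10803 = 10803/68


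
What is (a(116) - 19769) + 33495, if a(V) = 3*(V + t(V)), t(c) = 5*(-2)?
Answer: 14044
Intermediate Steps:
t(c) = -10
a(V) = -30 + 3*V (a(V) = 3*(V - 10) = 3*(-10 + V) = -30 + 3*V)
(a(116) - 19769) + 33495 = ((-30 + 3*116) - 19769) + 33495 = ((-30 + 348) - 19769) + 33495 = (318 - 19769) + 33495 = -19451 + 33495 = 14044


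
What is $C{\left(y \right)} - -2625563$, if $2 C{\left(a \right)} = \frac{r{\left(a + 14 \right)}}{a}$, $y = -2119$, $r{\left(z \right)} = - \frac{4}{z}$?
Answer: $\frac{11711310633683}{4460495} \approx 2.6256 \cdot 10^{6}$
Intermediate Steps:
$C{\left(a \right)} = - \frac{2}{a \left(14 + a\right)}$ ($C{\left(a \right)} = \frac{- \frac{4}{a + 14} \frac{1}{a}}{2} = \frac{- \frac{4}{14 + a} \frac{1}{a}}{2} = \frac{\left(-4\right) \frac{1}{a} \frac{1}{14 + a}}{2} = - \frac{2}{a \left(14 + a\right)}$)
$C{\left(y \right)} - -2625563 = - \frac{2}{\left(-2119\right) \left(14 - 2119\right)} - -2625563 = \left(-2\right) \left(- \frac{1}{2119}\right) \frac{1}{-2105} + 2625563 = \left(-2\right) \left(- \frac{1}{2119}\right) \left(- \frac{1}{2105}\right) + 2625563 = - \frac{2}{4460495} + 2625563 = \frac{11711310633683}{4460495}$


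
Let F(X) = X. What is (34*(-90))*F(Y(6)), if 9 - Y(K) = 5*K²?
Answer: 523260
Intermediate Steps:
Y(K) = 9 - 5*K²
(34*(-90))*F(Y(6)) = (34*(-90))*(9 - 5*6²) = -3060*(9 - 5*36) = -3060*(9 - 180) = -3060*(-171) = 523260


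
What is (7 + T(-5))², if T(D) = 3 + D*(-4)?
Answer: 900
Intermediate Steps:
T(D) = 3 - 4*D
(7 + T(-5))² = (7 + (3 - 4*(-5)))² = (7 + (3 + 20))² = (7 + 23)² = 30² = 900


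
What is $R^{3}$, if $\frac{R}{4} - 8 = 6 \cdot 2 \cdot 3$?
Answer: $5451776$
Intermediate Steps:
$R = 176$ ($R = 32 + 4 \cdot 6 \cdot 2 \cdot 3 = 32 + 4 \cdot 12 \cdot 3 = 32 + 4 \cdot 36 = 32 + 144 = 176$)
$R^{3} = 176^{3} = 5451776$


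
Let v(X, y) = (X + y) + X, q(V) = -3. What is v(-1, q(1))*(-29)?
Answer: 145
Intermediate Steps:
v(X, y) = y + 2*X
v(-1, q(1))*(-29) = (-3 + 2*(-1))*(-29) = (-3 - 2)*(-29) = -5*(-29) = 145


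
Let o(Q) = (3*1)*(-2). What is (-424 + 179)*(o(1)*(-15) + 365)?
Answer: -111475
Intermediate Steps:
o(Q) = -6 (o(Q) = 3*(-2) = -6)
(-424 + 179)*(o(1)*(-15) + 365) = (-424 + 179)*(-6*(-15) + 365) = -245*(90 + 365) = -245*455 = -111475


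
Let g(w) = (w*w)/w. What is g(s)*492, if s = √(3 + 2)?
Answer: 492*√5 ≈ 1100.1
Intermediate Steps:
s = √5 ≈ 2.2361
g(w) = w (g(w) = w²/w = w)
g(s)*492 = √5*492 = 492*√5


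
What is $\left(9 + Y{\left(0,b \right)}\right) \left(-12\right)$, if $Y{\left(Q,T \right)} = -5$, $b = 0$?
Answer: $-48$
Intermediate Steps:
$\left(9 + Y{\left(0,b \right)}\right) \left(-12\right) = \left(9 - 5\right) \left(-12\right) = 4 \left(-12\right) = -48$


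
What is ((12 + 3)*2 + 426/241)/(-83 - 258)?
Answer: -696/7471 ≈ -0.093160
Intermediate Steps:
((12 + 3)*2 + 426/241)/(-83 - 258) = (15*2 + 426*(1/241))/(-341) = (30 + 426/241)*(-1/341) = (7656/241)*(-1/341) = -696/7471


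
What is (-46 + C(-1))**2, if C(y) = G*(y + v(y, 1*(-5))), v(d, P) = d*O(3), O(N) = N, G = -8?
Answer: 196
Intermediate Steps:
v(d, P) = 3*d (v(d, P) = d*3 = 3*d)
C(y) = -32*y (C(y) = -8*(y + 3*y) = -32*y)
(-46 + C(-1))**2 = (-46 - 32*(-1))**2 = (-46 + 32)**2 = (-14)**2 = 196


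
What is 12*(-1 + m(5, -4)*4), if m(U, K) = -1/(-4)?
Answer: 0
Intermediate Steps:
m(U, K) = 1/4 (m(U, K) = -1*(-1/4) = 1/4)
12*(-1 + m(5, -4)*4) = 12*(-1 + (1/4)*4) = 12*(-1 + 1) = 12*0 = 0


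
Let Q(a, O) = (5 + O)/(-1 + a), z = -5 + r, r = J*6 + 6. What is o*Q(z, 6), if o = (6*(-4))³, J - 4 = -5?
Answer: 25344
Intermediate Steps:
J = -1 (J = 4 - 5 = -1)
r = 0 (r = -1*6 + 6 = -6 + 6 = 0)
z = -5 (z = -5 + 0 = -5)
o = -13824 (o = (-24)³ = -13824)
Q(a, O) = (5 + O)/(-1 + a)
o*Q(z, 6) = -13824*(5 + 6)/(-1 - 5) = -13824*11/(-6) = -(-2304)*11 = -13824*(-11/6) = 25344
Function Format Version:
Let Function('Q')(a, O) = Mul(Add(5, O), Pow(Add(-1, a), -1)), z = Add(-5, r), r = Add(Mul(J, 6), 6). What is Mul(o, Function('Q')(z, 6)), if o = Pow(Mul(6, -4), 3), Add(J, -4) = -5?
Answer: 25344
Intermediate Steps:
J = -1 (J = Add(4, -5) = -1)
r = 0 (r = Add(Mul(-1, 6), 6) = Add(-6, 6) = 0)
z = -5 (z = Add(-5, 0) = -5)
o = -13824 (o = Pow(-24, 3) = -13824)
Function('Q')(a, O) = Mul(Pow(Add(-1, a), -1), Add(5, O))
Mul(o, Function('Q')(z, 6)) = Mul(-13824, Mul(Pow(Add(-1, -5), -1), Add(5, 6))) = Mul(-13824, Mul(Pow(-6, -1), 11)) = Mul(-13824, Mul(Rational(-1, 6), 11)) = Mul(-13824, Rational(-11, 6)) = 25344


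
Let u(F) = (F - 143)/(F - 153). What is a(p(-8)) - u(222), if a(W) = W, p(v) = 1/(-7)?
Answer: -622/483 ≈ -1.2878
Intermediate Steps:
p(v) = -⅐
u(F) = (-143 + F)/(-153 + F)
a(p(-8)) - u(222) = -⅐ - (-143 + 222)/(-153 + 222) = -⅐ - 79/69 = -622/483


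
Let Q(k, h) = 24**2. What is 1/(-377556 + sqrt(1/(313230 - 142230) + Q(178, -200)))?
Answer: -64562076000/24375799067759999 - 30*sqrt(18714240190)/24375799067759999 ≈ -2.6488e-6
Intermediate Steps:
Q(k, h) = 576
1/(-377556 + sqrt(1/(313230 - 142230) + Q(178, -200))) = 1/(-377556 + sqrt(1/(313230 - 142230) + 576)) = 1/(-377556 + sqrt(1/171000 + 576)) = 1/(-377556 + sqrt(98496001/171000)) = 1/(-377556 + sqrt(18714240190)/5700)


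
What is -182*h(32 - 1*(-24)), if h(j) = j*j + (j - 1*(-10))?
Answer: -582764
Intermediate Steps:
h(j) = 10 + j + j**2 (h(j) = j**2 + (j + 10) = j**2 + (10 + j) = 10 + j + j**2)
-182*h(32 - 1*(-24)) = -182*(10 + (32 - 1*(-24)) + (32 - 1*(-24))**2) = -182*(10 + (32 + 24) + (32 + 24)**2) = -182*(10 + 56 + 56**2) = -182*(10 + 56 + 3136) = -182*3202 = -582764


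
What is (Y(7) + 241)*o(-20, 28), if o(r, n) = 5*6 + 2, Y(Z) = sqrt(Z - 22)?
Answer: 7712 + 32*I*sqrt(15) ≈ 7712.0 + 123.94*I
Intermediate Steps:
Y(Z) = sqrt(-22 + Z)
o(r, n) = 32 (o(r, n) = 30 + 2 = 32)
(Y(7) + 241)*o(-20, 28) = (sqrt(-22 + 7) + 241)*32 = (sqrt(-15) + 241)*32 = (I*sqrt(15) + 241)*32 = (241 + I*sqrt(15))*32 = 7712 + 32*I*sqrt(15)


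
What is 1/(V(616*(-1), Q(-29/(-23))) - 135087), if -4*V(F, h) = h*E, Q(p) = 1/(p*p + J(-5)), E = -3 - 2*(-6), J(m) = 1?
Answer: -5480/740281521 ≈ -7.4026e-6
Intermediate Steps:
E = 9 (E = -3 + 12 = 9)
Q(p) = 1/(1 + p**2) (Q(p) = 1/(p*p + 1) = 1/(p**2 + 1) = 1/(1 + p**2))
V(F, h) = -9*h/4 (V(F, h) = -h*9/4 = -9*h/4)
1/(V(616*(-1), Q(-29/(-23))) - 135087) = 1/(-9/(4*(1 + (-29/(-23))**2)) - 135087) = 1/(-9/(4*(1 + (-29*(-1/23))**2)) - 135087) = 1/(-9/(4*(1 + (29/23)**2)) - 135087) = 1/(-9/(4*(1 + 841/529)) - 135087) = 1/(-9/(4*1370/529) - 135087) = 1/(-9/4*529/1370 - 135087) = 1/(-4761/5480 - 135087) = 1/(-740281521/5480) = -5480/740281521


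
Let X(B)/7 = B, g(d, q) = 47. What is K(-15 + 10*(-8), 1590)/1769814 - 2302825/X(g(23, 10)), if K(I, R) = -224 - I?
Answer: -194074855571/27727086 ≈ -6999.5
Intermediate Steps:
X(B) = 7*B
K(-15 + 10*(-8), 1590)/1769814 - 2302825/X(g(23, 10)) = (-224 - (-15 + 10*(-8)))/1769814 - 2302825/(7*47) = (-224 - (-15 - 80))*(1/1769814) - 2302825/329 = (-224 - 1*(-95))*(1/1769814) - 2302825*1/329 = (-224 + 95)*(1/1769814) - 328975/47 = -129*1/1769814 - 328975/47 = -43/589938 - 328975/47 = -194074855571/27727086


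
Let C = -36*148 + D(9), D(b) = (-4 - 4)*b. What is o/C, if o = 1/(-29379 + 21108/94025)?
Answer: 3761/596665303272 ≈ 6.3034e-9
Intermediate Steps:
D(b) = -8*b
o = -94025/2762339367 (o = 1/(-29379 + 21108*(1/94025)) = 1/(-29379 + 21108/94025) = 1/(-2762339367/94025) = -94025/2762339367 ≈ -3.4038e-5)
C = -5400 (C = -36*148 - 8*9 = -5328 - 72 = -5400)
o/C = -94025/2762339367/(-5400) = -94025/2762339367*(-1/5400) = 3761/596665303272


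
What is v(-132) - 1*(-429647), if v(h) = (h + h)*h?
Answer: 464495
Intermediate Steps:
v(h) = 2*h**2 (v(h) = (2*h)*h = 2*h**2)
v(-132) - 1*(-429647) = 2*(-132)**2 - 1*(-429647) = 2*17424 + 429647 = 34848 + 429647 = 464495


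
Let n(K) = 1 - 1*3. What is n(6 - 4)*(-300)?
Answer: 600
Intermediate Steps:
n(K) = -2 (n(K) = 1 - 3 = -2)
n(6 - 4)*(-300) = -2*(-300) = 600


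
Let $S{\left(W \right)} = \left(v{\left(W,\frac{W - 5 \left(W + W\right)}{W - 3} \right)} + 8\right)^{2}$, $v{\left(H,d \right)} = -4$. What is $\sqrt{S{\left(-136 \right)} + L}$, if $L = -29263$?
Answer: $i \sqrt{29247} \approx 171.02 i$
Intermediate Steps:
$S{\left(W \right)} = 16$ ($S{\left(W \right)} = \left(-4 + 8\right)^{2} = 4^{2} = 16$)
$\sqrt{S{\left(-136 \right)} + L} = \sqrt{16 - 29263} = \sqrt{-29247} = i \sqrt{29247}$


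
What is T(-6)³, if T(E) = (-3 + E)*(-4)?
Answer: 46656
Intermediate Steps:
T(E) = 12 - 4*E
T(-6)³ = (12 - 4*(-6))³ = (12 + 24)³ = 36³ = 46656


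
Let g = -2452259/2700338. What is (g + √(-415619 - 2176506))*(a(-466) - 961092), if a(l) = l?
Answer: 1178994629761/1350169 - 4807790*I*√103685 ≈ 8.7322e+5 - 1.5481e+9*I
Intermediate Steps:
g = -2452259/2700338 (g = -2452259*1/2700338 = -2452259/2700338 ≈ -0.90813)
(g + √(-415619 - 2176506))*(a(-466) - 961092) = (-2452259/2700338 + √(-415619 - 2176506))*(-466 - 961092) = (-2452259/2700338 + √(-2592125))*(-961558) = (-2452259/2700338 + 5*I*√103685)*(-961558) = 1178994629761/1350169 - 4807790*I*√103685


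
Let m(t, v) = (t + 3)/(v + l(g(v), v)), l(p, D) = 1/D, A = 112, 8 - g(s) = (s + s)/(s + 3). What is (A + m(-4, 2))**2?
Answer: 311364/25 ≈ 12455.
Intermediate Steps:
g(s) = 8 - 2*s/(3 + s) (g(s) = 8 - (s + s)/(s + 3) = 8 - 2*s/(3 + s))
m(t, v) = (3 + t)/(v + 1/v) (m(t, v) = (t + 3)/(v + 1/v) = (3 + t)/(v + 1/v))
(A + m(-4, 2))**2 = (112 + 2*(3 - 4)/(1 + 2**2))**2 = (112 + 2*(-1)/(1 + 4))**2 = (112 + 2*(-1)/5)**2 = (112 + 2*(1/5)*(-1))**2 = (112 - 2/5)**2 = (558/5)**2 = 311364/25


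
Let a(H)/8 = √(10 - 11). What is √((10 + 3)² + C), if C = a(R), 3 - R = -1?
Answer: √(169 + 8*I) ≈ 13.004 + 0.30761*I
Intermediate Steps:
R = 4 (R = 3 - 1*(-1) = 3 + 1 = 4)
a(H) = 8*I (a(H) = 8*√(10 - 11) = 8*√(-1) = 8*I)
C = 8*I ≈ 8.0*I
√((10 + 3)² + C) = √((10 + 3)² + 8*I) = √(13² + 8*I) = √(169 + 8*I)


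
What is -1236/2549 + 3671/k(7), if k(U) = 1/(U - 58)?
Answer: -477227565/2549 ≈ -1.8722e+5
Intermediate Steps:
k(U) = 1/(-58 + U)
-1236/2549 + 3671/k(7) = -1236/2549 + 3671/(1/(-58 + 7)) = -1236*1/2549 + 3671/(1/(-51)) = -1236/2549 + 3671/(-1/51) = -1236/2549 + 3671*(-51) = -1236/2549 - 187221 = -477227565/2549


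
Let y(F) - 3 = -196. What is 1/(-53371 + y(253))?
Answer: -1/53564 ≈ -1.8669e-5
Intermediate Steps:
y(F) = -193 (y(F) = 3 - 196 = -193)
1/(-53371 + y(253)) = 1/(-53371 - 193) = 1/(-53564) = -1/53564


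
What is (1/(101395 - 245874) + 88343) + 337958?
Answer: 61591542178/144479 ≈ 4.2630e+5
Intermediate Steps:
(1/(101395 - 245874) + 88343) + 337958 = (1/(-144479) + 88343) + 337958 = (-1/144479 + 88343) + 337958 = 12763708296/144479 + 337958 = 61591542178/144479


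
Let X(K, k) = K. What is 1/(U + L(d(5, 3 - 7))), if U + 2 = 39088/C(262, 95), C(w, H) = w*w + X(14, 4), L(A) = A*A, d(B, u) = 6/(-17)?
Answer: -9921081/12958102 ≈ -0.76563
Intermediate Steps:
d(B, u) = -6/17 (d(B, u) = 6*(-1/17) = -6/17)
L(A) = A²
C(w, H) = 14 + w² (C(w, H) = w*w + 14 = w² + 14 = 14 + w²)
U = -49114/34329 (U = -2 + 39088/(14 + 262²) = -2 + 39088/(14 + 68644) = -2 + 39088/68658 = -2 + 39088*(1/68658) = -2 + 19544/34329 = -49114/34329 ≈ -1.4307)
1/(U + L(d(5, 3 - 7))) = 1/(-49114/34329 + (-6/17)²) = 1/(-49114/34329 + 36/289) = 1/(-12958102/9921081) = -9921081/12958102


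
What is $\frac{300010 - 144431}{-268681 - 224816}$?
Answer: $- \frac{155579}{493497} \approx -0.31526$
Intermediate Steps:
$\frac{300010 - 144431}{-268681 - 224816} = \frac{155579}{-268681 - 224816} = \frac{155579}{-493497} = 155579 \left(- \frac{1}{493497}\right) = - \frac{155579}{493497}$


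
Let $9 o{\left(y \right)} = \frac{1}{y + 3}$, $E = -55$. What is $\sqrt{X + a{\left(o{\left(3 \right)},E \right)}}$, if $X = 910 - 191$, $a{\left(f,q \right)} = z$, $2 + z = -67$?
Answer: $5 \sqrt{26} \approx 25.495$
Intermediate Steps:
$o{\left(y \right)} = \frac{1}{9 \left(3 + y\right)}$ ($o{\left(y \right)} = \frac{1}{9 \left(y + 3\right)} = \frac{1}{9 \left(3 + y\right)}$)
$z = -69$ ($z = -2 - 67 = -69$)
$a{\left(f,q \right)} = -69$
$X = 719$
$\sqrt{X + a{\left(o{\left(3 \right)},E \right)}} = \sqrt{719 - 69} = \sqrt{650} = 5 \sqrt{26}$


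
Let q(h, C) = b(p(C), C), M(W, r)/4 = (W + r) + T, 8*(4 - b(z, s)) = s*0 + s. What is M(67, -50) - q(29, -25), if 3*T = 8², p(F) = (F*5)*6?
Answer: 3509/24 ≈ 146.21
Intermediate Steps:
p(F) = 30*F (p(F) = (5*F)*6 = 30*F)
b(z, s) = 4 - s/8 (b(z, s) = 4 - (s*0 + s)/8 = 4 - (0 + s)/8 = 4 - s/8)
T = 64/3 (T = (⅓)*8² = (⅓)*64 = 64/3 ≈ 21.333)
M(W, r) = 256/3 + 4*W + 4*r (M(W, r) = 4*((W + r) + 64/3) = 4*(64/3 + W + r) = 256/3 + 4*W + 4*r)
q(h, C) = 4 - C/8
M(67, -50) - q(29, -25) = (256/3 + 4*67 + 4*(-50)) - (4 - ⅛*(-25)) = (256/3 + 268 - 200) - (4 + 25/8) = 460/3 - 1*57/8 = 460/3 - 57/8 = 3509/24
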